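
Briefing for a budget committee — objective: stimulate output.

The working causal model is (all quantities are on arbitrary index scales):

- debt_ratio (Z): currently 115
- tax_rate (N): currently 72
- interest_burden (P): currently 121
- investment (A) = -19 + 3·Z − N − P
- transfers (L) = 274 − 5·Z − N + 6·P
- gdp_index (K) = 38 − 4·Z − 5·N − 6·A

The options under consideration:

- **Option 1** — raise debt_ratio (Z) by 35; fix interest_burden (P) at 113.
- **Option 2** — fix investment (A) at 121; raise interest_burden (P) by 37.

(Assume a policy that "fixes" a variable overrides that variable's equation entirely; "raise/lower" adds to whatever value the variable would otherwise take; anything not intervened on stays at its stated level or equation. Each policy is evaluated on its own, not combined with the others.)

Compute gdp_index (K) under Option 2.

-1508

Option 2 (A := 121, P + 37):
  Z = 115
  N = 72
  P = 121 + 37 = 158
  A = 121
  K = 38 − 4·115 − 5·72 − 6·121 = -1508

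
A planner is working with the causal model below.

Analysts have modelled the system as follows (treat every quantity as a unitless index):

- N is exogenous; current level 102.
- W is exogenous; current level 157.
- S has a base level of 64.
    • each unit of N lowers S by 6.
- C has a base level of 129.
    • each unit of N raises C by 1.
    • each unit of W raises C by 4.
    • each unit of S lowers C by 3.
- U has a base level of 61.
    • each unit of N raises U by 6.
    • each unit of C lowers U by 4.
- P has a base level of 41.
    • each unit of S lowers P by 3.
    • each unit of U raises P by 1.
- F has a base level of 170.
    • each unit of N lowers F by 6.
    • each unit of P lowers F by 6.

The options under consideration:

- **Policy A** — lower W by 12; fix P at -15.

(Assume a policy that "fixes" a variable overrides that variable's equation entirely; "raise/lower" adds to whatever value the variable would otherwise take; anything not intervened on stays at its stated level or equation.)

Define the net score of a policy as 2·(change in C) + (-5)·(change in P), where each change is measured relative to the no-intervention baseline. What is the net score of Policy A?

Baseline:
  N = 102
  W = 157
  S = 64 − 6·102 = -548
  C = 129 + 102 + 4·157 − 3·(-548) = 2503
  U = 61 + 6·102 − 4·2503 = -9339
  P = 41 − 3·(-548) + (-9339) = -7654
Policy A (W − 12, P := -15):
  N = 102
  W = 157 − 12 = 145
  S = 64 − 6·102 = -548
  C = 129 + 102 + 4·145 − 3·(-548) = 2455
  U = 61 + 6·102 − 4·2455 = -9147
  P = -15
ΔC = 2455 − 2503 = -48; ΔP = -15 − (-7654) = 7639
Score = 2·(-48) + (-5)·7639 = -38291

-38291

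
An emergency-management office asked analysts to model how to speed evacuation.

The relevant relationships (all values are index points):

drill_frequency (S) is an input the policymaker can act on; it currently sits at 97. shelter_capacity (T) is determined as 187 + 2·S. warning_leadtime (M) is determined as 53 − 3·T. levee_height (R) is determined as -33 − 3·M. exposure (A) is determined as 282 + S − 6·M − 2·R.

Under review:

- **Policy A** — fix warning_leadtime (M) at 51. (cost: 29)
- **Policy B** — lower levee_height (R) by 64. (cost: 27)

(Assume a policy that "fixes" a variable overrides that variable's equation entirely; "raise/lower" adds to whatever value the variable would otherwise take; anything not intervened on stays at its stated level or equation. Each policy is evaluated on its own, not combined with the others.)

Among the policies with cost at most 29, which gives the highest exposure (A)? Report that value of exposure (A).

573

Policy A (M := 51):
  S = 97
  T = 187 + 2·97 = 381
  M = 51
  R = -33 − 3·51 = -186
  A = 282 + 97 − 6·51 − 2·(-186) = 445
Policy B (R − 64):
  S = 97
  T = 187 + 2·97 = 381
  M = 53 − 3·381 = -1090
  R = -33 − 3·(-1090) (−64 from intervention) = 3173
  A = 282 + 97 − 6·(-1090) − 2·3173 = 573
Comparing — Policy A: A=445, Policy B: A=573. Highest is 573 (Policy B).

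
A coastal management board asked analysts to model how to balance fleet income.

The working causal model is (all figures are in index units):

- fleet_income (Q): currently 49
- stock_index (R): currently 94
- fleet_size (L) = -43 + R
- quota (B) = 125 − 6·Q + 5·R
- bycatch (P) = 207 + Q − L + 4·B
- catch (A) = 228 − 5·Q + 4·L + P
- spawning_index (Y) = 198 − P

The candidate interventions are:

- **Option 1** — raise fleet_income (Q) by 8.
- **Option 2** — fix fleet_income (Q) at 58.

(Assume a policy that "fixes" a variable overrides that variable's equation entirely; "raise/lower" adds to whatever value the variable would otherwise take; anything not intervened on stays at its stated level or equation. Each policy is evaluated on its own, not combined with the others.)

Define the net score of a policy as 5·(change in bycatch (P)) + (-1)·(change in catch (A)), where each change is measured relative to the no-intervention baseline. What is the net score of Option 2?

-783

Baseline:
  Q = 49
  R = 94
  L = -43 + 94 = 51
  B = 125 − 6·49 + 5·94 = 301
  P = 207 + 49 − 51 + 4·301 = 1409
  A = 228 − 5·49 + 4·51 + 1409 = 1596
Option 2 (Q := 58):
  Q = 58
  R = 94
  L = -43 + 94 = 51
  B = 125 − 6·58 + 5·94 = 247
  P = 207 + 58 − 51 + 4·247 = 1202
  A = 228 − 5·58 + 4·51 + 1202 = 1344
ΔP = 1202 − 1409 = -207; ΔA = 1344 − 1596 = -252
Score = 5·(-207) + (-1)·(-252) = -783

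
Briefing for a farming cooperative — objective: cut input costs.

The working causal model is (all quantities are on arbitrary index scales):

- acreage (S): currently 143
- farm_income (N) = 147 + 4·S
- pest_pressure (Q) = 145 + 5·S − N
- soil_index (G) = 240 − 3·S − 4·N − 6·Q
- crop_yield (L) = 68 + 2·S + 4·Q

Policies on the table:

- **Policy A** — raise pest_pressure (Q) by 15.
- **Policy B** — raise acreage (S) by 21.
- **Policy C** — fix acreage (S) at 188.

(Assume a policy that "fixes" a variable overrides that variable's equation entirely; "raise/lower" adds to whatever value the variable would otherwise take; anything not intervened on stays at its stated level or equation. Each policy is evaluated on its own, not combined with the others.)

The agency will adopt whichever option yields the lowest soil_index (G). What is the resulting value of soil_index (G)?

Policy A (Q + 15):
  S = 143
  N = 147 + 4·143 = 719
  Q = 145 + 5·143 − 719 (+15 from intervention) = 156
  G = 240 − 3·143 − 4·719 − 6·156 = -4001
Policy B (S + 21):
  S = 143 + 21 = 164
  N = 147 + 4·164 = 803
  Q = 145 + 5·164 − 803 = 162
  G = 240 − 3·164 − 4·803 − 6·162 = -4436
Policy C (S := 188):
  S = 188
  N = 147 + 4·188 = 899
  Q = 145 + 5·188 − 899 = 186
  G = 240 − 3·188 − 4·899 − 6·186 = -5036
Comparing — Policy A: G=-4001, Policy B: G=-4436, Policy C: G=-5036. Lowest is -5036 (Policy C).

-5036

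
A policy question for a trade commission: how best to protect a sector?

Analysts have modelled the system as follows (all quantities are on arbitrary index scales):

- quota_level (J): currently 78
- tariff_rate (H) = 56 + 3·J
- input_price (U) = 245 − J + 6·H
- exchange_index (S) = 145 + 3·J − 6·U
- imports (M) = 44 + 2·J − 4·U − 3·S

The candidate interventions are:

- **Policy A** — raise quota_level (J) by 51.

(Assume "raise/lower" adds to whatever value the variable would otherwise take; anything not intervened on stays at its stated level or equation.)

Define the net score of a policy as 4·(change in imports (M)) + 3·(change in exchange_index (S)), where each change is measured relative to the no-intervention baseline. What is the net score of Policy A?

31977

Baseline:
  J = 78
  H = 56 + 3·78 = 290
  U = 245 − 78 + 6·290 = 1907
  S = 145 + 3·78 − 6·1907 = -11063
  M = 44 + 2·78 − 4·1907 − 3·(-11063) = 25761
Policy A (J + 51):
  J = 78 + 51 = 129
  H = 56 + 3·129 = 443
  U = 245 − 129 + 6·443 = 2774
  S = 145 + 3·129 − 6·2774 = -16112
  M = 44 + 2·129 − 4·2774 − 3·(-16112) = 37542
ΔM = 37542 − 25761 = 11781; ΔS = -16112 − (-11063) = -5049
Score = 4·11781 + 3·(-5049) = 31977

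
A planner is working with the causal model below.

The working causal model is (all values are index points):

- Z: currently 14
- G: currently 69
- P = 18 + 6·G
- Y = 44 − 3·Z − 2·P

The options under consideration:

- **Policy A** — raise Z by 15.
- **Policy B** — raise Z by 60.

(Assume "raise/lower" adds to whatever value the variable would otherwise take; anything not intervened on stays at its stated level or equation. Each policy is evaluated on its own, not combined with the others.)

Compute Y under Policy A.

-907

Policy A (Z + 15):
  Z = 14 + 15 = 29
  G = 69
  P = 18 + 6·69 = 432
  Y = 44 − 3·29 − 2·432 = -907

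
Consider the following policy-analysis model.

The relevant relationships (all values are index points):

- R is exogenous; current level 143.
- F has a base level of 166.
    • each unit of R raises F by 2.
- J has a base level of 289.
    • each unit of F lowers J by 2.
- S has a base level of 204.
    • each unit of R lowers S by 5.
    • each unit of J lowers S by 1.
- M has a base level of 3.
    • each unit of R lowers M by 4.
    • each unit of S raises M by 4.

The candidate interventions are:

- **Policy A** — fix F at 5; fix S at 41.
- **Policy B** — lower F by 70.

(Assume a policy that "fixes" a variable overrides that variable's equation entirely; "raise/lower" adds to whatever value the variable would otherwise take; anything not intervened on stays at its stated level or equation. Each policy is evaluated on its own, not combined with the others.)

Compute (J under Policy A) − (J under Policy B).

Policy A (F := 5, S := 41):
  R = 143
  F = 5
  J = 289 − 2·5 = 279
Policy B (F − 70):
  R = 143
  F = 166 + 2·143 (−70 from intervention) = 382
  J = 289 − 2·382 = -475
J: 279 − (-475) = 754

754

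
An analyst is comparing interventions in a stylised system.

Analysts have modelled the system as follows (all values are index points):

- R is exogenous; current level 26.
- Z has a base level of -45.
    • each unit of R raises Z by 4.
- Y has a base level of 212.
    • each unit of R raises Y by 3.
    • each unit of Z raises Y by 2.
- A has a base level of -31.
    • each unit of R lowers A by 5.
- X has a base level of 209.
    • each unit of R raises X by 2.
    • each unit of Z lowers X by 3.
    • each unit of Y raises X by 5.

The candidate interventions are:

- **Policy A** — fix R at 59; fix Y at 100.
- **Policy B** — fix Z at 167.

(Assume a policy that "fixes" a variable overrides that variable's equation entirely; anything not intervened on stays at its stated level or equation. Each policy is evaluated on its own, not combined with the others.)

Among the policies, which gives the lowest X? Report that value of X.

Policy A (R := 59, Y := 100):
  R = 59
  Z = -45 + 4·59 = 191
  Y = 100
  X = 209 + 2·59 − 3·191 + 5·100 = 254
Policy B (Z := 167):
  R = 26
  Z = 167
  Y = 212 + 3·26 + 2·167 = 624
  X = 209 + 2·26 − 3·167 + 5·624 = 2880
Comparing — Policy A: X=254, Policy B: X=2880. Lowest is 254 (Policy A).

254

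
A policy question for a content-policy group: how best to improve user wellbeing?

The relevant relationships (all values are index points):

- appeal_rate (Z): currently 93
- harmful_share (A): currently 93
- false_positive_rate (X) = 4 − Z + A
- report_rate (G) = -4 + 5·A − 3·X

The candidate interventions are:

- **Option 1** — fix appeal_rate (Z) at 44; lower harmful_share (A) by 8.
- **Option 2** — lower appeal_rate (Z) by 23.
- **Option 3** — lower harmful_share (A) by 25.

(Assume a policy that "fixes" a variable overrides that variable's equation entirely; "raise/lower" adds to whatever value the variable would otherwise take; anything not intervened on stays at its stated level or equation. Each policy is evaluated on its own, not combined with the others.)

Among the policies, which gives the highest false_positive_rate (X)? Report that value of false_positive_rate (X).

45

Option 1 (Z := 44, A − 8):
  Z = 44
  A = 93 − 8 = 85
  X = 4 − 44 + 85 = 45
Option 2 (Z − 23):
  Z = 93 − 23 = 70
  A = 93
  X = 4 − 70 + 93 = 27
Option 3 (A − 25):
  Z = 93
  A = 93 − 25 = 68
  X = 4 − 93 + 68 = -21
Comparing — Option 1: X=45, Option 2: X=27, Option 3: X=-21. Highest is 45 (Option 1).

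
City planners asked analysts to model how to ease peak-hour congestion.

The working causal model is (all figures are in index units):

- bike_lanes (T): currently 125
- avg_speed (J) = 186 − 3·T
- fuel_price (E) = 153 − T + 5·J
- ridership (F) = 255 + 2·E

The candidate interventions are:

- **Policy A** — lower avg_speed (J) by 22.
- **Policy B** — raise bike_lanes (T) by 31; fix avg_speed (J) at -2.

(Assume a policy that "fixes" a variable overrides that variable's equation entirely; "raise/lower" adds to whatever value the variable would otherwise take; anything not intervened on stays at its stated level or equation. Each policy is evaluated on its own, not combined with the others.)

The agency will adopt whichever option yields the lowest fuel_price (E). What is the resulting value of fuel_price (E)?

-1027

Policy A (J − 22):
  T = 125
  J = 186 − 3·125 (−22 from intervention) = -211
  E = 153 − 125 + 5·(-211) = -1027
Policy B (T + 31, J := -2):
  T = 125 + 31 = 156
  J = -2
  E = 153 − 156 + 5·(-2) = -13
Comparing — Policy A: E=-1027, Policy B: E=-13. Lowest is -1027 (Policy A).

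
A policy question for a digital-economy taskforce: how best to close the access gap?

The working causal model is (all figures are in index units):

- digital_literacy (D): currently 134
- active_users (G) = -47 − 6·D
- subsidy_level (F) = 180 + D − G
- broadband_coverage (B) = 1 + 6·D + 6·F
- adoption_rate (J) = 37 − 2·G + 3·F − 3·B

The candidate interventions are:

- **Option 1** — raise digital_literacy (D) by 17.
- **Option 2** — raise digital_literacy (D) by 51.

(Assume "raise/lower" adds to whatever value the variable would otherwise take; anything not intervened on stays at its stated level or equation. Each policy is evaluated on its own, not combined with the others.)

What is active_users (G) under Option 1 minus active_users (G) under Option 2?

204

Option 1 (D + 17):
  D = 134 + 17 = 151
  G = -47 − 6·151 = -953
Option 2 (D + 51):
  D = 134 + 51 = 185
  G = -47 − 6·185 = -1157
G: -953 − (-1157) = 204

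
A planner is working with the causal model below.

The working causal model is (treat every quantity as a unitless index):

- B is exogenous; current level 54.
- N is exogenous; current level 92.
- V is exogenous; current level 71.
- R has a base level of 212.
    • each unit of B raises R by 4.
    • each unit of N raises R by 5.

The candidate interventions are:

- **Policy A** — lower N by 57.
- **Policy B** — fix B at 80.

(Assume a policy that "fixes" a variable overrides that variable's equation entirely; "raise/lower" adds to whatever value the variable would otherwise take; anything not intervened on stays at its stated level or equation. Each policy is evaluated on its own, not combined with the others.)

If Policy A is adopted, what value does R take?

Policy A (N − 57):
  B = 54
  N = 92 − 57 = 35
  R = 212 + 4·54 + 5·35 = 603

603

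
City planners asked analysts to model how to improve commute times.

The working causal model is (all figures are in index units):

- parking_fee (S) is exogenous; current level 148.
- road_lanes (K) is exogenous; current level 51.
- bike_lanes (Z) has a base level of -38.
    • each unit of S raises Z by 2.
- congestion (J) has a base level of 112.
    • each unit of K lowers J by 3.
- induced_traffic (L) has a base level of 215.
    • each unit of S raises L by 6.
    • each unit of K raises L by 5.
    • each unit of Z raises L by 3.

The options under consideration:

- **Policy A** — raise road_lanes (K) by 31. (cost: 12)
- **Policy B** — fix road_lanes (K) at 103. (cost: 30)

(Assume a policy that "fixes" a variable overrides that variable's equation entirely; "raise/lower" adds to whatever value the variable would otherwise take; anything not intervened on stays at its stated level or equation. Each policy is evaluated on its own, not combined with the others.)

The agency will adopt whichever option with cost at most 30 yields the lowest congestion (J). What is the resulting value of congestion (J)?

-197

Policy A (K + 31):
  K = 51 + 31 = 82
  J = 112 − 3·82 = -134
Policy B (K := 103):
  K = 103
  J = 112 − 3·103 = -197
Comparing — Policy A: J=-134, Policy B: J=-197. Lowest is -197 (Policy B).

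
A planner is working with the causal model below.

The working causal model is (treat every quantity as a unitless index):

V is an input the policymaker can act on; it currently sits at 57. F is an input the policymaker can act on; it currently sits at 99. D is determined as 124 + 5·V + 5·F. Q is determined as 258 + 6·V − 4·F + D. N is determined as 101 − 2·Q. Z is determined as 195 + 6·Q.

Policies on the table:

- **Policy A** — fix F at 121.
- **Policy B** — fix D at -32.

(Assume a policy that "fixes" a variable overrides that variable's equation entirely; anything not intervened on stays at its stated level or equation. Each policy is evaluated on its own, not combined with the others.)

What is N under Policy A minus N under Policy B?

Policy A (F := 121):
  V = 57
  F = 121
  D = 124 + 5·57 + 5·121 = 1014
  Q = 258 + 6·57 − 4·121 + 1014 = 1130
  N = 101 − 2·1130 = -2159
Policy B (D := -32):
  V = 57
  F = 99
  D = -32
  Q = 258 + 6·57 − 4·99 + (-32) = 172
  N = 101 − 2·172 = -243
N: -2159 − (-243) = -1916

-1916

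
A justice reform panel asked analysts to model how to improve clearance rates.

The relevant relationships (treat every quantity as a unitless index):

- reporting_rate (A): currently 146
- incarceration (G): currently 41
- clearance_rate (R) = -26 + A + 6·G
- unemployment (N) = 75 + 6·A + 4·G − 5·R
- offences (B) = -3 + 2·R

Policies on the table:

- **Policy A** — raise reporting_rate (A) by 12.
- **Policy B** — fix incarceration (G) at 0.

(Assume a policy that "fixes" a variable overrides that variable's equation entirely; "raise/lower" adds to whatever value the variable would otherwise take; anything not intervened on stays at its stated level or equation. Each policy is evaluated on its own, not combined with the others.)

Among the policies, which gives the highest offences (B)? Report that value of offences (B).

Policy A (A + 12):
  A = 146 + 12 = 158
  G = 41
  R = -26 + 158 + 6·41 = 378
  B = -3 + 2·378 = 753
Policy B (G := 0):
  A = 146
  G = 0
  R = -26 + 146 + 6·0 = 120
  B = -3 + 2·120 = 237
Comparing — Policy A: B=753, Policy B: B=237. Highest is 753 (Policy A).

753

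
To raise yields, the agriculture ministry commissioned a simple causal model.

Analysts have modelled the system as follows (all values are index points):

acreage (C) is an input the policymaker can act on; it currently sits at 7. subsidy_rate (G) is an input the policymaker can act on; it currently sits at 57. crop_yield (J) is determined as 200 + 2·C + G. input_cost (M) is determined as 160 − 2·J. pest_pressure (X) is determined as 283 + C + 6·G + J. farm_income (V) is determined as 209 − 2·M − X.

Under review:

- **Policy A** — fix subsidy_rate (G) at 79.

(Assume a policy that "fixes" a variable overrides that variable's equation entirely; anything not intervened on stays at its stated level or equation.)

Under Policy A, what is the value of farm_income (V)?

4

Policy A (G := 79):
  C = 7
  G = 79
  J = 200 + 2·7 + 79 = 293
  M = 160 − 2·293 = -426
  X = 283 + 7 + 6·79 + 293 = 1057
  V = 209 − 2·(-426) − 1057 = 4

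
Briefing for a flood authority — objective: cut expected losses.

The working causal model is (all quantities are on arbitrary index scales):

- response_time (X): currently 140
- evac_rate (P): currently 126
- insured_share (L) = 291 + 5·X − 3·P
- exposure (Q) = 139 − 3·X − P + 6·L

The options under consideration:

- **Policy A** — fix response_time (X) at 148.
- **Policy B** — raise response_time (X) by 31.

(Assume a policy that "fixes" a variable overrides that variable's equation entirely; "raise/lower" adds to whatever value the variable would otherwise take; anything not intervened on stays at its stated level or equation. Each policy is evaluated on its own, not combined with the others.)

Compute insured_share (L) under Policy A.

653

Policy A (X := 148):
  X = 148
  P = 126
  L = 291 + 5·148 − 3·126 = 653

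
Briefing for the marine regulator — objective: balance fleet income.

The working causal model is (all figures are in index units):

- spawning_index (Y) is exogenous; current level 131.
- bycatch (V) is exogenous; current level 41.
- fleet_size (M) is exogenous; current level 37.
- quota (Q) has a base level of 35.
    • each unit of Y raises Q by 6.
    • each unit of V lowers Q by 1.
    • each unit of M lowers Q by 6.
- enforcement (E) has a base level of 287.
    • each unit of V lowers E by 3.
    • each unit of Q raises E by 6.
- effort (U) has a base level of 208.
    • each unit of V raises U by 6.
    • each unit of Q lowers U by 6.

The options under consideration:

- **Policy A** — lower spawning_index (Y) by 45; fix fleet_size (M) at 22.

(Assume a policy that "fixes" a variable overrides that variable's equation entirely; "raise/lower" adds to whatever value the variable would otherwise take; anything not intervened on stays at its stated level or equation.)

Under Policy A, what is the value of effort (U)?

Policy A (Y − 45, M := 22):
  Y = 131 − 45 = 86
  V = 41
  M = 22
  Q = 35 + 6·86 − 41 − 6·22 = 378
  U = 208 + 6·41 − 6·378 = -1814

-1814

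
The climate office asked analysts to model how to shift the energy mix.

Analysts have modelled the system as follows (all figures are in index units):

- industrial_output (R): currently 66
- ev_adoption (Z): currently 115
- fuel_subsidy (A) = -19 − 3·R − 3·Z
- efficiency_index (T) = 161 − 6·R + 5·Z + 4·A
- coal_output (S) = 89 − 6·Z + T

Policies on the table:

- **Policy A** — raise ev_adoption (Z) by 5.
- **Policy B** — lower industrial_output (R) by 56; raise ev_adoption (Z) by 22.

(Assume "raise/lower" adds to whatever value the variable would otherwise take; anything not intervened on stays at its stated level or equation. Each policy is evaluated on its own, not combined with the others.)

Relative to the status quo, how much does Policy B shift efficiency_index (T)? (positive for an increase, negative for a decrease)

854

Baseline:
  R = 66
  Z = 115
  A = -19 − 3·66 − 3·115 = -562
  T = 161 − 6·66 + 5·115 + 4·(-562) = -1908
Policy B (R − 56, Z + 22):
  R = 66 − 56 = 10
  Z = 115 + 22 = 137
  A = -19 − 3·10 − 3·137 = -460
  T = 161 − 6·10 + 5·137 + 4·(-460) = -1054
Change in T: -1054 − (-1908) = 854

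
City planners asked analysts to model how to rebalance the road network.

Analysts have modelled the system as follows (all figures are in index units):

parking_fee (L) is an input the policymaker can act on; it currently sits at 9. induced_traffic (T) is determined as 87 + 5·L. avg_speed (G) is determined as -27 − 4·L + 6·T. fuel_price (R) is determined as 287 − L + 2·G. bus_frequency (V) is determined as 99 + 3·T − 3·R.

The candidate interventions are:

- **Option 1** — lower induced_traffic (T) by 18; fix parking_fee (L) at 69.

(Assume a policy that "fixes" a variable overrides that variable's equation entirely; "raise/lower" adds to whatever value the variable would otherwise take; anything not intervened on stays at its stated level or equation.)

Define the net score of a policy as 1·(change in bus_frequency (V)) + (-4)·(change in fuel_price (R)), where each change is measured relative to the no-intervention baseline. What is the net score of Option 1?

Baseline:
  L = 9
  T = 87 + 5·9 = 132
  G = -27 − 4·9 + 6·132 = 729
  R = 287 − 9 + 2·729 = 1736
  V = 99 + 3·132 − 3·1736 = -4713
Option 1 (T − 18, L := 69):
  L = 69
  T = 87 + 5·69 (−18 from intervention) = 414
  G = -27 − 4·69 + 6·414 = 2181
  R = 287 − 69 + 2·2181 = 4580
  V = 99 + 3·414 − 3·4580 = -12399
ΔV = -12399 − (-4713) = -7686; ΔR = 4580 − 1736 = 2844
Score = 1·(-7686) + (-4)·2844 = -19062

-19062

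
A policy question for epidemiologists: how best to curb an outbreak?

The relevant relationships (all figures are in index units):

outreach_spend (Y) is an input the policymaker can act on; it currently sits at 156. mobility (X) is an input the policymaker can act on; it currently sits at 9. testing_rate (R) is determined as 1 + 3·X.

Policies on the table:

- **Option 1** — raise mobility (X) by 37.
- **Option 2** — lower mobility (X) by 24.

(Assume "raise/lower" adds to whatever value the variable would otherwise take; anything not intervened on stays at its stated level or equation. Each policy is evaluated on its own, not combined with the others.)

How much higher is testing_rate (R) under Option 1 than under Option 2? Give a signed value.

Option 1 (X + 37):
  X = 9 + 37 = 46
  R = 1 + 3·46 = 139
Option 2 (X − 24):
  X = 9 − 24 = -15
  R = 1 + 3·(-15) = -44
R: 139 − (-44) = 183

183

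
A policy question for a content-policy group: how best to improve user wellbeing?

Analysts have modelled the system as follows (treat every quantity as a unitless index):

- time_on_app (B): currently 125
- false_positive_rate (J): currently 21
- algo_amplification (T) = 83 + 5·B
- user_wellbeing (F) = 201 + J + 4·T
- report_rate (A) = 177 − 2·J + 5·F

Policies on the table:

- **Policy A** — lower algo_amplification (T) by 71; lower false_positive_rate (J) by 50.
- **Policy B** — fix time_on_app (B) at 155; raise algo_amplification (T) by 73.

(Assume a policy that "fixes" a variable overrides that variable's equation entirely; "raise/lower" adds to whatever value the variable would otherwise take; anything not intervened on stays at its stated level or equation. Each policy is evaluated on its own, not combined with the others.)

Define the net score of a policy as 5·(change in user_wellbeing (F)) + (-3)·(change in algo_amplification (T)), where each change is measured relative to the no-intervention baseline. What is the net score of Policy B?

3791

Baseline:
  B = 125
  J = 21
  T = 83 + 5·125 = 708
  F = 201 + 21 + 4·708 = 3054
Policy B (B := 155, T + 73):
  B = 155
  J = 21
  T = 83 + 5·155 (+73 from intervention) = 931
  F = 201 + 21 + 4·931 = 3946
ΔF = 3946 − 3054 = 892; ΔT = 931 − 708 = 223
Score = 5·892 + (-3)·223 = 3791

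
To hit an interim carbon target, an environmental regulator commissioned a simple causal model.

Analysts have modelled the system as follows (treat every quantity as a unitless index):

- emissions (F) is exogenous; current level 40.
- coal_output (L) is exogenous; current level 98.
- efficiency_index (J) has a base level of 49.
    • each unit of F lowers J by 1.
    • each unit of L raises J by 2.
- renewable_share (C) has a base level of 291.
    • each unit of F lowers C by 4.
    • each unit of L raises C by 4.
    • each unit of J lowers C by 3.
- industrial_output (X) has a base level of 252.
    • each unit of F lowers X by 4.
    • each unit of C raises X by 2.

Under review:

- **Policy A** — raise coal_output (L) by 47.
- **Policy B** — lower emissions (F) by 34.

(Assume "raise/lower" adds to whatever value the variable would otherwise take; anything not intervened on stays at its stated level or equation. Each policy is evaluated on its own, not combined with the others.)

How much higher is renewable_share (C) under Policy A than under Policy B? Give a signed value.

Policy A (L + 47):
  F = 40
  L = 98 + 47 = 145
  J = 49 − 40 + 2·145 = 299
  C = 291 − 4·40 + 4·145 − 3·299 = -186
Policy B (F − 34):
  F = 40 − 34 = 6
  L = 98
  J = 49 − 6 + 2·98 = 239
  C = 291 − 4·6 + 4·98 − 3·239 = -58
C: -186 − (-58) = -128

-128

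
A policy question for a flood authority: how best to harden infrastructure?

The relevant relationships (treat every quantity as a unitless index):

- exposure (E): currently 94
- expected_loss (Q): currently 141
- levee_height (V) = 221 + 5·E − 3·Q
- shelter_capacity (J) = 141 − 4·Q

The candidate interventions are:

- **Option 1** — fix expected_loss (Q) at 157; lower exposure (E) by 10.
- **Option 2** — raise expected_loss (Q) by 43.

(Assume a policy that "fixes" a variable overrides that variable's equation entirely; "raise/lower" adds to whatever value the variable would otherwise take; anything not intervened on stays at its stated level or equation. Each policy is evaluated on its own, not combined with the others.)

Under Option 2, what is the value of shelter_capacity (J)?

-595

Option 2 (Q + 43):
  Q = 141 + 43 = 184
  J = 141 − 4·184 = -595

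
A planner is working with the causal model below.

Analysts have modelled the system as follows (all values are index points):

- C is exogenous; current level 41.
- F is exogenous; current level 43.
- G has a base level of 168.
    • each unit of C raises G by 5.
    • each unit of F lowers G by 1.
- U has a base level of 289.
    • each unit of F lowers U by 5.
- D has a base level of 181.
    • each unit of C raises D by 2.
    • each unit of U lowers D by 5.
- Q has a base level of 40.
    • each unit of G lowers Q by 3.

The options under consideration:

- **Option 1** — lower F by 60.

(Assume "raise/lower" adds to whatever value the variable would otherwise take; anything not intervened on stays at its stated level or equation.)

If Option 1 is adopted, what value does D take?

-1607

Option 1 (F − 60):
  C = 41
  F = 43 − 60 = -17
  U = 289 − 5·(-17) = 374
  D = 181 + 2·41 − 5·374 = -1607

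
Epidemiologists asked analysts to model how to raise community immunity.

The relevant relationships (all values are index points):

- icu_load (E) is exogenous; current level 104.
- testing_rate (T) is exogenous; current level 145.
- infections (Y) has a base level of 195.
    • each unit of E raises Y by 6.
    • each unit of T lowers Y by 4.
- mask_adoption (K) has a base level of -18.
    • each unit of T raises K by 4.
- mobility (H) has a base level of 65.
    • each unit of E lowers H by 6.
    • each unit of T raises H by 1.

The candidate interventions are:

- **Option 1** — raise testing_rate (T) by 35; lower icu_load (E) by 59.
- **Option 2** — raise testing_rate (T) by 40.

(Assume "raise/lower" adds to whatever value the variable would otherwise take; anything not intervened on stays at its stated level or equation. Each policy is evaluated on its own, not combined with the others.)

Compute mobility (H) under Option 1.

Option 1 (T + 35, E − 59):
  E = 104 − 59 = 45
  T = 145 + 35 = 180
  H = 65 − 6·45 + 180 = -25

-25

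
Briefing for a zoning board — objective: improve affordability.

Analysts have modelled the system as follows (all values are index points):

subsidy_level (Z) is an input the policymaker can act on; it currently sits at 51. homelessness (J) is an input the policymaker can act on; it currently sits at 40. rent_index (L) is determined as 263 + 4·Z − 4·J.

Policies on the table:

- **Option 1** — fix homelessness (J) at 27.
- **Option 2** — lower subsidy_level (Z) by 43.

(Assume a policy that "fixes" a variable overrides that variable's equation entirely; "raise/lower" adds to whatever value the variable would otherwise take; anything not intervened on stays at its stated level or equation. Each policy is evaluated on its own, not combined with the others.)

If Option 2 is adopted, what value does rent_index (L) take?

135

Option 2 (Z − 43):
  Z = 51 − 43 = 8
  J = 40
  L = 263 + 4·8 − 4·40 = 135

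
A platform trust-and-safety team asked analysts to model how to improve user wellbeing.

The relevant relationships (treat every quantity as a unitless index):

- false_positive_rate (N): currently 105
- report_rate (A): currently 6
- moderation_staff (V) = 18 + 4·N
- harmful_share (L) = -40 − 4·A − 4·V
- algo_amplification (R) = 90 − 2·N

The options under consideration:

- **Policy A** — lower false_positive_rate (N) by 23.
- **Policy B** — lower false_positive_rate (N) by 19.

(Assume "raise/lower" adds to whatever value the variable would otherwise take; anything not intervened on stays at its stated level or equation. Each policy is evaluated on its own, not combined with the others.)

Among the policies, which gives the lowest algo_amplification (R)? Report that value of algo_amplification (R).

-82

Policy A (N − 23):
  N = 105 − 23 = 82
  R = 90 − 2·82 = -74
Policy B (N − 19):
  N = 105 − 19 = 86
  R = 90 − 2·86 = -82
Comparing — Policy A: R=-74, Policy B: R=-82. Lowest is -82 (Policy B).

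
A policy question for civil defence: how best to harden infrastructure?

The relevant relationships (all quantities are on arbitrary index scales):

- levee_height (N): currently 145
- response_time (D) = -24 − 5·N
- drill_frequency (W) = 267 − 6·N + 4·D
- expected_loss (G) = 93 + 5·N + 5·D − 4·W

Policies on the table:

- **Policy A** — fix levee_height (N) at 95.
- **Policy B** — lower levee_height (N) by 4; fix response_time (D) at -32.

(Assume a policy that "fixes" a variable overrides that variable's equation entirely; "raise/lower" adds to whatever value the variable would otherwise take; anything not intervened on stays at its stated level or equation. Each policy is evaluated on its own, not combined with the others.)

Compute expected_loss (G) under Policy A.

Policy A (N := 95):
  N = 95
  D = -24 − 5·95 = -499
  W = 267 − 6·95 + 4·(-499) = -2299
  G = 93 + 5·95 + 5·(-499) − 4·(-2299) = 7269

7269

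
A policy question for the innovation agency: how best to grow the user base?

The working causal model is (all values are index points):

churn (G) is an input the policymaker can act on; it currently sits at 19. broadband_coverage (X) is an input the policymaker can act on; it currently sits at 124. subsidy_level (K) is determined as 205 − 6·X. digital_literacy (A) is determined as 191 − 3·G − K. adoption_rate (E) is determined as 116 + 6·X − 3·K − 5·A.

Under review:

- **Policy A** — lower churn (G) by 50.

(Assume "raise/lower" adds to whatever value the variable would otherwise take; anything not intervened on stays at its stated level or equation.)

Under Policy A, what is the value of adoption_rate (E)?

-1638

Policy A (G − 50):
  G = 19 − 50 = -31
  X = 124
  K = 205 − 6·124 = -539
  A = 191 − 3·(-31) − (-539) = 823
  E = 116 + 6·124 − 3·(-539) − 5·823 = -1638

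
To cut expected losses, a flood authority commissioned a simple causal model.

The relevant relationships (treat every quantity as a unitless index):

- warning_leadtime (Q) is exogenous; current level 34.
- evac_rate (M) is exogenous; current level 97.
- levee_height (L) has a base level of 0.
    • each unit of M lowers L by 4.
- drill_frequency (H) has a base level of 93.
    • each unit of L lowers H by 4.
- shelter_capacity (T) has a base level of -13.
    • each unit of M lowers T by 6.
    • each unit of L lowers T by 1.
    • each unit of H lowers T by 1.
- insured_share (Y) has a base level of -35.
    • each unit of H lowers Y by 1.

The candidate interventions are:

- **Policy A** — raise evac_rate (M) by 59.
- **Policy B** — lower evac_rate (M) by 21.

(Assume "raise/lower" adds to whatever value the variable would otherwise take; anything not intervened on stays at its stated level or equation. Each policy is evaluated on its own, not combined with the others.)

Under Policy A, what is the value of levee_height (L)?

-624

Policy A (M + 59):
  M = 97 + 59 = 156
  L = 0 − 4·156 = -624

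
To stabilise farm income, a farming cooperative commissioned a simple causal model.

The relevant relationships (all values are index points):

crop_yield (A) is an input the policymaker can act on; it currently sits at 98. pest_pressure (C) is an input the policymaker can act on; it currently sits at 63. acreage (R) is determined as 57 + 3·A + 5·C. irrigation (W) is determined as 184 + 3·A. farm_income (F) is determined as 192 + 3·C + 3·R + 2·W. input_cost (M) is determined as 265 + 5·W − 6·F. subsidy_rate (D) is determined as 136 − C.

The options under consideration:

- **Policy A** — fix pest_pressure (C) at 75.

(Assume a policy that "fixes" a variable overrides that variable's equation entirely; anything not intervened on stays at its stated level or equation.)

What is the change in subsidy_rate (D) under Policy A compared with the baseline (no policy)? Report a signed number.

-12

Baseline:
  C = 63
  D = 136 − 63 = 73
Policy A (C := 75):
  C = 75
  D = 136 − 75 = 61
Change in D: 61 − 73 = -12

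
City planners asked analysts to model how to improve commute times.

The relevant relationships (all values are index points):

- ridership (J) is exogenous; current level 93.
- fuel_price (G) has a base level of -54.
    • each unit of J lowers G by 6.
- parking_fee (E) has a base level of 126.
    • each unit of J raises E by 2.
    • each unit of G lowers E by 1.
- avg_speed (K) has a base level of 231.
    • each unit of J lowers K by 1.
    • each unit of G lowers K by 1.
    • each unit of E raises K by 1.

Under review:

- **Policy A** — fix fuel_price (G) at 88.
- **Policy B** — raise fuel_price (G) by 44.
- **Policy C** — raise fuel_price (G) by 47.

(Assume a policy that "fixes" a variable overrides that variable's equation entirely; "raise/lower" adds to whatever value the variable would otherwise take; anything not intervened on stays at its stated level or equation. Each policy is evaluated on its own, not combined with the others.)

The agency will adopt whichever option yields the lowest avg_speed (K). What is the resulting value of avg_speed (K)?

274

Policy A (G := 88):
  J = 93
  G = 88
  E = 126 + 2·93 − 88 = 224
  K = 231 − 93 − 88 + 224 = 274
Policy B (G + 44):
  J = 93
  G = -54 − 6·93 (+44 from intervention) = -568
  E = 126 + 2·93 − (-568) = 880
  K = 231 − 93 − (-568) + 880 = 1586
Policy C (G + 47):
  J = 93
  G = -54 − 6·93 (+47 from intervention) = -565
  E = 126 + 2·93 − (-565) = 877
  K = 231 − 93 − (-565) + 877 = 1580
Comparing — Policy A: K=274, Policy B: K=1586, Policy C: K=1580. Lowest is 274 (Policy A).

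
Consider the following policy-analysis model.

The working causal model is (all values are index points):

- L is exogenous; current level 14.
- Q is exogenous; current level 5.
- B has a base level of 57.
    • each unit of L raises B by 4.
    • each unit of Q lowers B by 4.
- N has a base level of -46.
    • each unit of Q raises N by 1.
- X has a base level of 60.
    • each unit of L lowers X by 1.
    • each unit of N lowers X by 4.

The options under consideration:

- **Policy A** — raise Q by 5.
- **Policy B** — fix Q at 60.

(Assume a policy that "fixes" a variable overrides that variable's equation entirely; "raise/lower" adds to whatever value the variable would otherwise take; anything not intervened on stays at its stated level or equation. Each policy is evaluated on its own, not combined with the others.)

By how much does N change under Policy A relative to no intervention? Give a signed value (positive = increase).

Baseline:
  Q = 5
  N = -46 + 5 = -41
Policy A (Q + 5):
  Q = 5 + 5 = 10
  N = -46 + 10 = -36
Change in N: -36 − (-41) = 5

5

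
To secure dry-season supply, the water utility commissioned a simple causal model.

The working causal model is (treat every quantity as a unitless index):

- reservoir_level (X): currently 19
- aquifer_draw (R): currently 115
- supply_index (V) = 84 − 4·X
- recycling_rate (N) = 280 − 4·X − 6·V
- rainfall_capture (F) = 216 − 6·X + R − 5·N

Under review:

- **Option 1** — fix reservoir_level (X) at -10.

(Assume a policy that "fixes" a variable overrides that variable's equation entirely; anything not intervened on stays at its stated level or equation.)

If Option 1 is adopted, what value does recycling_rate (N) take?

Option 1 (X := -10):
  X = -10
  V = 84 − 4·(-10) = 124
  N = 280 − 4·(-10) − 6·124 = -424

-424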